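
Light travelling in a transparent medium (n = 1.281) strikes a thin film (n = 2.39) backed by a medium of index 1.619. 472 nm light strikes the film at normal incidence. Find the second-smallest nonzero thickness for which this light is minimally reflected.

197 nm

At the upper boundary (n = 1.281 to n = 2.39) the reflected ray undergoes a half-wave phase shift.
Ray reflecting at the bottom interface goes from n = 2.39 toward n = 1.619: no phase shift.
Net: one phase inversion between the two reflected rays.
With one net inversion, destructive interference in reflection requires 2 n t = m λ.
The second-smallest nonzero thickness corresponds to m = 2: t = m λ / (2 n) = 2.00 × 472 / (2 × 2.39) = 197 nm.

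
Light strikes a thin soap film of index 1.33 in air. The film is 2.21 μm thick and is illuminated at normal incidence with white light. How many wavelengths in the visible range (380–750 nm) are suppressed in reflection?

Top surface (1.0 → 1.33): reflection off a higher-index medium gives a half-wave phase shift.
Bottom surface (1.33 → 1.0): reflection off a lower-index medium gives no phase shift.
Exactly one π shift → a net half-wave offset.
For minimum reflection here: 2 n t = m λ.
λ = 2 n t / m = 5879 / m nm.
m=7: 840 nm (IR); m=8: 735 nm (visible); m=9: 653 nm (visible); m=10: 588 nm (visible); m=11: 534 nm (visible); m=12: 490 nm (visible); m=13: 452 nm (visible); m=14: 420 nm (visible); m=15: 392 nm (visible); m=16: 367 nm (UV).

8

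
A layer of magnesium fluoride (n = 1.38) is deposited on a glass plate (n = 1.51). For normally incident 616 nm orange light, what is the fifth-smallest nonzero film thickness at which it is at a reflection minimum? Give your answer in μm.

Top surface (1.0 → 1.38): reflection off a higher-index medium gives a half-wave phase shift.
At the lower boundary (n = 1.38 to n = 1.51) the reflected ray undergoes a half-wave phase shift.
Zero or two π shifts → no net half-wave offset.
For minimum reflection here: 2 n t = (m + ½) λ.
The fifth-smallest nonzero thickness corresponds to m = 4: t = (m + ½) λ / (2 n) = 4.50 × 616 / (2 × 1.38) = 1004 nm.

1.00 μm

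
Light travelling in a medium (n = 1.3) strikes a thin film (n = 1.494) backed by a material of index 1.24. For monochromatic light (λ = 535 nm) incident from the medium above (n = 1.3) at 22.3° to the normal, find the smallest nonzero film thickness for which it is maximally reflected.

94.8 nm

At the upper boundary (n = 1.3 to n = 1.494) the reflected ray undergoes a half-wave phase shift.
Ray reflecting at the bottom interface goes from n = 1.494 toward n = 1.24: no phase shift.
Net: one phase inversion between the two reflected rays.
With one net inversion, constructive interference in reflection requires 2 n t cos θ_r = (m + ½) λ.
Snell's law: 1.3 sin 22.3° = 1.494 sin θ_r → sin θ_r = 0.330, cos θ_r = 0.944.
Minimum at m = 0: t = λ / (4 n cos θ_r) = 535 / (4 × 1.494 × 0.944) = 94.8 nm.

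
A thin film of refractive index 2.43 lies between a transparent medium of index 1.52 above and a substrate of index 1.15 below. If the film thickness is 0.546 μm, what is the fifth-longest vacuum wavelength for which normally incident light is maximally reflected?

590 nm

Ray reflecting at the top interface goes from n = 1.52 toward n = 2.43: a half-wave phase shift.
Bottom surface (2.43 → 1.15): reflection off a lower-index medium gives no phase shift.
Net: one phase inversion between the two reflected rays.
With one net inversion, constructive interference in reflection requires 2 n t = (m + ½) λ.
λ = 2 n t / (m + ½). The fifth-longest wavelength is m = 4: λ = 2 × 2.43 × 546 / 4.50 = 590 nm.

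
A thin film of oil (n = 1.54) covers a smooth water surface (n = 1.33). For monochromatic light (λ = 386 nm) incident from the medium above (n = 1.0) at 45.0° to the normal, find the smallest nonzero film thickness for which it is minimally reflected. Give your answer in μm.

0.141 μm

At the upper boundary (n = 1.0 to n = 1.54) the reflected ray undergoes a half-wave phase shift.
At the lower boundary (n = 1.54 to n = 1.33) the reflected ray undergoes no phase shift.
Exactly one π shift → a net half-wave offset.
With one net inversion, destructive interference in reflection requires 2 n t cos θ_r = m λ.
Snell's law: 1.0 sin 45.0° = 1.54 sin θ_r → sin θ_r = 0.459, cos θ_r = 0.888.
Minimum nonzero at m = 1: t = λ / (2 n cos θ_r) = 386 / (2 × 1.54 × 0.888) = 141 nm.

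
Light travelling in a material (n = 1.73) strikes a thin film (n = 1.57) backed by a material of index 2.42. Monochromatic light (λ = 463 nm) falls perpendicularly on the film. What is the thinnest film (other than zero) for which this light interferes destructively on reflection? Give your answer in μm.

0.147 μm

Ray reflecting at the top interface goes from n = 1.73 toward n = 1.57: no phase shift.
At the lower boundary (n = 1.57 to n = 2.42) the reflected ray undergoes a half-wave phase shift.
Net: one phase inversion between the two reflected rays.
So the condition for destructive reflection is 2 n t = m λ.
Minimum nonzero at m = 1: t = λ / (2 n) = 463 / (2 × 1.57) = 147 nm.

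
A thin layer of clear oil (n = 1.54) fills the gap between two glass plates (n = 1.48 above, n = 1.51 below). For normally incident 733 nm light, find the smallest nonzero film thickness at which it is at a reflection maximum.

119 nm

Ray reflecting at the top interface goes from n = 1.48 toward n = 1.54: a half-wave phase shift.
At the lower boundary (n = 1.54 to n = 1.51) the reflected ray undergoes no phase shift.
Net: one phase inversion between the two reflected rays.
With one net inversion, constructive interference in reflection requires 2 n t = (m + ½) λ.
Minimum at m = 0: t = λ / (4 n) = 733 / (4 × 1.54) = 119 nm.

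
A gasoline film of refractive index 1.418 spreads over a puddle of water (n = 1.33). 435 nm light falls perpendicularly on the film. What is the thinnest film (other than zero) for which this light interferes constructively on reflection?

76.7 nm

Top surface (1.0 → 1.418): reflection off a higher-index medium gives a half-wave phase shift.
Bottom surface (1.418 → 1.33): reflection off a lower-index medium gives no phase shift.
Exactly one π shift → a net half-wave offset.
For bright reflection here: 2 n t = (m + ½) λ.
Minimum at m = 0: t = λ / (4 n) = 435 / (4 × 1.418) = 76.7 nm.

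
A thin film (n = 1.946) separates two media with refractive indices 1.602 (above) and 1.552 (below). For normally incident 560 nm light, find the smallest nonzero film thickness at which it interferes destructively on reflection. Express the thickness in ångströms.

At the upper boundary (n = 1.602 to n = 1.946) the reflected ray undergoes a half-wave phase shift.
At the lower boundary (n = 1.946 to n = 1.552) the reflected ray undergoes no phase shift.
Net: one phase inversion between the two reflected rays.
For dark reflection here: 2 n t = m λ.
Minimum nonzero at m = 1: t = λ / (2 n) = 560 / (2 × 1.946) = 144 nm.

1439 Å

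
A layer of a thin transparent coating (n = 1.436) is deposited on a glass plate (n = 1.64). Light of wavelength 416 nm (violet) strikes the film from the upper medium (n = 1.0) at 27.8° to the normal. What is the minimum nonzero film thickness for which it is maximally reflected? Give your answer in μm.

Top surface (1.0 → 1.436): reflection off a higher-index medium gives a half-wave phase shift.
Ray reflecting at the bottom interface goes from n = 1.436 toward n = 1.64: a half-wave phase shift.
Zero or two π shifts → no net half-wave offset.
For maximum reflection here: 2 n t cos θ_r = m λ.
Snell's law: 1.0 sin 27.8° = 1.436 sin θ_r → sin θ_r = 0.325, cos θ_r = 0.946.
Minimum nonzero at m = 1: t = λ / (2 n cos θ_r) = 416 / (2 × 1.436 × 0.946) = 153 nm.

0.153 μm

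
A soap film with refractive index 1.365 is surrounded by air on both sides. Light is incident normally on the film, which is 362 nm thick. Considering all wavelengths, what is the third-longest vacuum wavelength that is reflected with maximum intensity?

At the upper boundary (n = 1.0 to n = 1.365) the reflected ray undergoes a half-wave phase shift.
At the lower boundary (n = 1.365 to n = 1.0) the reflected ray undergoes no phase shift.
Net: one phase inversion between the two reflected rays.
So the condition for constructive reflection is 2 n t = (m + ½) λ.
λ = 2 n t / (m + ½). The third-longest wavelength is m = 2: λ = 2 × 1.365 × 362 / 2.50 = 395 nm.

395 nm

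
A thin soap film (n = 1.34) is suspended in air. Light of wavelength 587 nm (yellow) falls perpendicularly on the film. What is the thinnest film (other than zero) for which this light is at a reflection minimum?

Top surface (1.0 → 1.34): reflection off a higher-index medium gives a half-wave phase shift.
Bottom surface (1.34 → 1.0): reflection off a lower-index medium gives no phase shift.
Exactly one π shift → a net half-wave offset.
So the condition for destructive reflection is 2 n t = m λ.
Minimum nonzero at m = 1: t = λ / (2 n) = 587 / (2 × 1.34) = 219 nm.

219 nm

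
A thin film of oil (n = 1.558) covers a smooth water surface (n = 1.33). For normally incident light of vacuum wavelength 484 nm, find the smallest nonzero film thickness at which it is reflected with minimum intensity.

At the upper boundary (n = 1.0 to n = 1.558) the reflected ray undergoes a half-wave phase shift.
Ray reflecting at the bottom interface goes from n = 1.558 toward n = 1.33: no phase shift.
Net: one phase inversion between the two reflected rays.
For minimum reflection here: 2 n t = m λ.
Minimum nonzero at m = 1: t = λ / (2 n) = 484 / (2 × 1.558) = 155 nm.

155 nm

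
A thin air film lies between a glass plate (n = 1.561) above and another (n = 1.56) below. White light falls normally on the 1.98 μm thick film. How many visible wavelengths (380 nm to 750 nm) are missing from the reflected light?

5

At the upper boundary (n = 1.561 to n = 1.0) the reflected ray undergoes no phase shift.
Ray reflecting at the bottom interface goes from n = 1.0 toward n = 1.56: a half-wave phase shift.
Net: one phase inversion between the two reflected rays.
For minimum reflection here: 2 n t = m λ.
λ = 2 n t / m = 3960 / m nm.
m=5: 792 nm (IR); m=6: 660 nm (visible); m=7: 566 nm (visible); m=8: 495 nm (visible); m=9: 440 nm (visible); m=10: 396 nm (visible); m=11: 360 nm (UV).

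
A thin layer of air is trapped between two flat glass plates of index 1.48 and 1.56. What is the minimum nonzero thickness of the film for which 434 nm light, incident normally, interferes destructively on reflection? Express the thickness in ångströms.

Ray reflecting at the top interface goes from n = 1.48 toward n = 1.0: no phase shift.
Bottom surface (1.0 → 1.56): reflection off a higher-index medium gives a half-wave phase shift.
Net: one phase inversion between the two reflected rays.
For minimum reflection here: 2 n t = m λ.
Minimum nonzero at m = 1: t = λ / (2 n) = 434 / (2 × 1.0) = 217 nm.

2170 Å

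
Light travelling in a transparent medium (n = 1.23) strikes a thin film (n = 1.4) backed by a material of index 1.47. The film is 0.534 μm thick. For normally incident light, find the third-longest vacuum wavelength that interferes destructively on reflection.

At the upper boundary (n = 1.23 to n = 1.4) the reflected ray undergoes a half-wave phase shift.
Ray reflecting at the bottom interface goes from n = 1.4 toward n = 1.47: a half-wave phase shift.
The two reflections carry the same phase change, so no net offset.
With no net inversion, destructive interference in reflection requires 2 n t = (m + ½) λ.
λ = 2 n t / (m + ½). The third-longest wavelength is m = 2: λ = 2 × 1.4 × 534 / 2.50 = 598 nm.

598 nm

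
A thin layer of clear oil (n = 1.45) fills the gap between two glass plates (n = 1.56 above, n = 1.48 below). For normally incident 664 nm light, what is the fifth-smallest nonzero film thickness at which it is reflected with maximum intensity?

At the upper boundary (n = 1.56 to n = 1.45) the reflected ray undergoes no phase shift.
At the lower boundary (n = 1.45 to n = 1.48) the reflected ray undergoes a half-wave phase shift.
The two reflections differ by half a wavelength.
So the condition for constructive reflection is 2 n t = (m + ½) λ.
The fifth-smallest nonzero thickness corresponds to m = 4: t = (m + ½) λ / (2 n) = 4.50 × 664 / (2 × 1.45) = 1030 nm.

1030 nm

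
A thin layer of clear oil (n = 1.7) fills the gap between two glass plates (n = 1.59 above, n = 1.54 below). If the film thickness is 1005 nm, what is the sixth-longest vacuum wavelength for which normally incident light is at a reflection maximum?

621 nm

Ray reflecting at the top interface goes from n = 1.59 toward n = 1.7: a half-wave phase shift.
At the lower boundary (n = 1.7 to n = 1.54) the reflected ray undergoes no phase shift.
The two reflections differ by half a wavelength.
With one net inversion, constructive interference in reflection requires 2 n t = (m + ½) λ.
λ = 2 n t / (m + ½). The sixth-longest wavelength is m = 5: λ = 2 × 1.7 × 1005 / 5.50 = 621 nm.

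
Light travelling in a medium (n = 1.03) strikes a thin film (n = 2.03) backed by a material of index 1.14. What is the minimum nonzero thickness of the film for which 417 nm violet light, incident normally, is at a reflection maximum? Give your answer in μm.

At the upper boundary (n = 1.03 to n = 2.03) the reflected ray undergoes a half-wave phase shift.
Bottom surface (2.03 → 1.14): reflection off a lower-index medium gives no phase shift.
The two reflections differ by half a wavelength.
So the condition for constructive reflection is 2 n t = (m + ½) λ.
Minimum at m = 0: t = λ / (4 n) = 417 / (4 × 2.03) = 51.4 nm.

0.0514 μm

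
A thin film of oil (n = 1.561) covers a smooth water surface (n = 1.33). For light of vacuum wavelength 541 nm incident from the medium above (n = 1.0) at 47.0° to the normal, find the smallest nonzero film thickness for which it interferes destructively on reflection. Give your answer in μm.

0.196 μm

Ray reflecting at the top interface goes from n = 1.0 toward n = 1.561: a half-wave phase shift.
Bottom surface (1.561 → 1.33): reflection off a lower-index medium gives no phase shift.
Exactly one π shift → a net half-wave offset.
With one net inversion, destructive interference in reflection requires 2 n t cos θ_r = m λ.
Snell's law: 1.0 sin 47.0° = 1.561 sin θ_r → sin θ_r = 0.469, cos θ_r = 0.883.
Minimum nonzero at m = 1: t = λ / (2 n cos θ_r) = 541 / (2 × 1.561 × 0.883) = 196 nm.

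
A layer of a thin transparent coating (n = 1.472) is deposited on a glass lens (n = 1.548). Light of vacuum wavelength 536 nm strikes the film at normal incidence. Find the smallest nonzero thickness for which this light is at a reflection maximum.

182 nm

Ray reflecting at the top interface goes from n = 1.0 toward n = 1.472: a half-wave phase shift.
At the lower boundary (n = 1.472 to n = 1.548) the reflected ray undergoes a half-wave phase shift.
Net: no relative phase inversion (both shifts match).
So the condition for constructive reflection is 2 n t = m λ.
The smallest nonzero thickness corresponds to m = 1: t = m λ / (2 n) = 1.00 × 536 / (2 × 1.472) = 182 nm.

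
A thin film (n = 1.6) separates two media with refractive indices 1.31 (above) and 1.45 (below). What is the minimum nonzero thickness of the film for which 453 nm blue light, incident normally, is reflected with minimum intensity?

142 nm

At the upper boundary (n = 1.31 to n = 1.6) the reflected ray undergoes a half-wave phase shift.
At the lower boundary (n = 1.6 to n = 1.45) the reflected ray undergoes no phase shift.
Net: one phase inversion between the two reflected rays.
So the condition for destructive reflection is 2 n t = m λ.
Minimum nonzero at m = 1: t = λ / (2 n) = 453 / (2 × 1.6) = 142 nm.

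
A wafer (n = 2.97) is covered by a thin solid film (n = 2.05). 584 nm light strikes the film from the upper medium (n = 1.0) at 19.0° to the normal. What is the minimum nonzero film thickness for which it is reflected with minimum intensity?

72.1 nm

Ray reflecting at the top interface goes from n = 1.0 toward n = 2.05: a half-wave phase shift.
Bottom surface (2.05 → 2.97): reflection off a higher-index medium gives a half-wave phase shift.
Zero or two π shifts → no net half-wave offset.
So the condition for destructive reflection is 2 n t cos θ_r = (m + ½) λ.
Snell's law: 1.0 sin 19.0° = 2.05 sin θ_r → sin θ_r = 0.159, cos θ_r = 0.987.
Minimum at m = 0: t = λ / (4 n cos θ_r) = 584 / (4 × 2.05 × 0.987) = 72.1 nm.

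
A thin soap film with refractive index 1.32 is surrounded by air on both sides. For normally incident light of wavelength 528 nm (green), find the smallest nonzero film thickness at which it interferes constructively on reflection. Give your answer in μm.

0.100 μm

At the upper boundary (n = 1.0 to n = 1.32) the reflected ray undergoes a half-wave phase shift.
Ray reflecting at the bottom interface goes from n = 1.32 toward n = 1.0: no phase shift.
The two reflections differ by half a wavelength.
With one net inversion, constructive interference in reflection requires 2 n t = (m + ½) λ.
Minimum at m = 0: t = λ / (4 n) = 528 / (4 × 1.32) = 100 nm.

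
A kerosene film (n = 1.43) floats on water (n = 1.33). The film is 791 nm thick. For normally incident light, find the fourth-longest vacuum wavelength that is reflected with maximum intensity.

Ray reflecting at the top interface goes from n = 1.0 toward n = 1.43: a half-wave phase shift.
Ray reflecting at the bottom interface goes from n = 1.43 toward n = 1.33: no phase shift.
Net: one phase inversion between the two reflected rays.
For bright reflection here: 2 n t = (m + ½) λ.
λ = 2 n t / (m + ½). The fourth-longest wavelength is m = 3: λ = 2 × 1.43 × 791 / 3.50 = 646 nm.

646 nm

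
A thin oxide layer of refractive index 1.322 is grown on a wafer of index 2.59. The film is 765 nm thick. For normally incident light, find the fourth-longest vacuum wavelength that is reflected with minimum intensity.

578 nm

Ray reflecting at the top interface goes from n = 1.0 toward n = 1.322: a half-wave phase shift.
At the lower boundary (n = 1.322 to n = 2.59) the reflected ray undergoes a half-wave phase shift.
The two reflections carry the same phase change, so no net offset.
So the condition for destructive reflection is 2 n t = (m + ½) λ.
λ = 2 n t / (m + ½). The fourth-longest wavelength is m = 3: λ = 2 × 1.322 × 765 / 3.50 = 578 nm.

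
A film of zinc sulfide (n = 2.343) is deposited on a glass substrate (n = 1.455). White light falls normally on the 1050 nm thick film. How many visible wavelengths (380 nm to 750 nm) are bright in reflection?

Ray reflecting at the top interface goes from n = 1.0 toward n = 2.343: a half-wave phase shift.
At the lower boundary (n = 2.343 to n = 1.455) the reflected ray undergoes no phase shift.
Exactly one π shift → a net half-wave offset.
For maximum reflection here: 2 n t = (m + ½) λ.
λ = 2 n t / (m + ½) = 4920 / (m + ½) nm.
m=6: 757 nm (IR); m=7: 656 nm (visible); m=8: 579 nm (visible); m=9: 518 nm (visible); m=10: 469 nm (visible); m=11: 428 nm (visible); m=12: 394 nm (visible); m=13: 364 nm (UV).

6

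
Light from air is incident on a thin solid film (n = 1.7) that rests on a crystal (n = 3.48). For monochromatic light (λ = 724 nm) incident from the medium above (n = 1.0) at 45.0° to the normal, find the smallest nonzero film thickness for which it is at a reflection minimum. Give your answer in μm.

At the upper boundary (n = 1.0 to n = 1.7) the reflected ray undergoes a half-wave phase shift.
Ray reflecting at the bottom interface goes from n = 1.7 toward n = 3.48: a half-wave phase shift.
The two reflections carry the same phase change, so no net offset.
So the condition for destructive reflection is 2 n t cos θ_r = (m + ½) λ.
Snell's law: 1.0 sin 45.0° = 1.7 sin θ_r → sin θ_r = 0.416, cos θ_r = 0.909.
Minimum at m = 0: t = λ / (4 n cos θ_r) = 724 / (4 × 1.7 × 0.909) = 117 nm.

0.117 μm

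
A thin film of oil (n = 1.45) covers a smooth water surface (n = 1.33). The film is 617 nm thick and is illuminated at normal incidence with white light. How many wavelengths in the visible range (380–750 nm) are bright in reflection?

3

At the upper boundary (n = 1.0 to n = 1.45) the reflected ray undergoes a half-wave phase shift.
Bottom surface (1.45 → 1.33): reflection off a lower-index medium gives no phase shift.
Net: one phase inversion between the two reflected rays.
With one net inversion, constructive interference in reflection requires 2 n t = (m + ½) λ.
λ = 2 n t / (m + ½) = 1789 / (m + ½) nm.
m=1: 1193 nm (IR); m=2: 716 nm (visible); m=3: 511 nm (visible); m=4: 398 nm (visible); m=5: 325 nm (UV).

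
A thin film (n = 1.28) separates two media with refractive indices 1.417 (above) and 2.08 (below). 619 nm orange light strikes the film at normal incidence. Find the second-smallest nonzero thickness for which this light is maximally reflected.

363 nm

At the upper boundary (n = 1.417 to n = 1.28) the reflected ray undergoes no phase shift.
Bottom surface (1.28 → 2.08): reflection off a higher-index medium gives a half-wave phase shift.
Exactly one π shift → a net half-wave offset.
With one net inversion, constructive interference in reflection requires 2 n t = (m + ½) λ.
The second-smallest nonzero thickness corresponds to m = 1: t = (m + ½) λ / (2 n) = 1.50 × 619 / (2 × 1.28) = 363 nm.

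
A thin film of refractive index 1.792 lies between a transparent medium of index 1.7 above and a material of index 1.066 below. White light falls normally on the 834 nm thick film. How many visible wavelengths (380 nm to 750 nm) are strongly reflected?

Top surface (1.7 → 1.792): reflection off a higher-index medium gives a half-wave phase shift.
At the lower boundary (n = 1.792 to n = 1.066) the reflected ray undergoes no phase shift.
The two reflections differ by half a wavelength.
For strong reflection here: 2 n t = (m + ½) λ.
λ = 2 n t / (m + ½) = 2989 / (m + ½) nm.
m=3: 854 nm (IR); m=4: 664 nm (visible); m=5: 543 nm (visible); m=6: 460 nm (visible); m=7: 399 nm (visible); m=8: 352 nm (UV).

4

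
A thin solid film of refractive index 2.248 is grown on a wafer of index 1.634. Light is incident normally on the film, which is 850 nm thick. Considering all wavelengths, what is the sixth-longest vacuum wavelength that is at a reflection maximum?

At the upper boundary (n = 1.0 to n = 2.248) the reflected ray undergoes a half-wave phase shift.
At the lower boundary (n = 2.248 to n = 1.634) the reflected ray undergoes no phase shift.
The two reflections differ by half a wavelength.
So the condition for constructive reflection is 2 n t = (m + ½) λ.
λ = 2 n t / (m + ½). The sixth-longest wavelength is m = 5: λ = 2 × 2.248 × 850 / 5.50 = 695 nm.

695 nm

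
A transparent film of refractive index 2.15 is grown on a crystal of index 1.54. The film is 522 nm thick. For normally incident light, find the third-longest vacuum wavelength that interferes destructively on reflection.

748 nm

Top surface (1.0 → 2.15): reflection off a higher-index medium gives a half-wave phase shift.
At the lower boundary (n = 2.15 to n = 1.54) the reflected ray undergoes no phase shift.
The two reflections differ by half a wavelength.
With one net inversion, destructive interference in reflection requires 2 n t = m λ.
λ = 2 n t / m. The third-longest wavelength is m = 3: λ = 2 × 2.15 × 522 / 3.00 = 748 nm.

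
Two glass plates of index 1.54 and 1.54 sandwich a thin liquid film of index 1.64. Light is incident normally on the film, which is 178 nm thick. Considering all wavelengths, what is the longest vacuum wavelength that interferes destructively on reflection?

Top surface (1.54 → 1.64): reflection off a higher-index medium gives a half-wave phase shift.
Ray reflecting at the bottom interface goes from n = 1.64 toward n = 1.54: no phase shift.
Net: one phase inversion between the two reflected rays.
For weak reflection here: 2 n t = m λ.
λ = 2 n t / m. The longest wavelength is m = 1: λ = 2 × 1.64 × 178 / 1.00 = 584 nm.

584 nm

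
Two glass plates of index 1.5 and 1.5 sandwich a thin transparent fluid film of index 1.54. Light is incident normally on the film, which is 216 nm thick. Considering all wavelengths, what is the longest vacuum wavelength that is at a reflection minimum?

665 nm

Top surface (1.5 → 1.54): reflection off a higher-index medium gives a half-wave phase shift.
Bottom surface (1.54 → 1.5): reflection off a lower-index medium gives no phase shift.
Net: one phase inversion between the two reflected rays.
With one net inversion, destructive interference in reflection requires 2 n t = m λ.
λ = 2 n t / m. The longest wavelength is m = 1: λ = 2 × 1.54 × 216 / 1.00 = 665 nm.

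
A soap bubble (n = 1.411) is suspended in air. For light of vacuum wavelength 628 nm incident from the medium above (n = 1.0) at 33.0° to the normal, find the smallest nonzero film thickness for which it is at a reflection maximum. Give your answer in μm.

0.121 μm

Ray reflecting at the top interface goes from n = 1.0 toward n = 1.411: a half-wave phase shift.
At the lower boundary (n = 1.411 to n = 1.0) the reflected ray undergoes no phase shift.
Exactly one π shift → a net half-wave offset.
So the condition for constructive reflection is 2 n t cos θ_r = (m + ½) λ.
Snell's law: 1.0 sin 33.0° = 1.411 sin θ_r → sin θ_r = 0.386, cos θ_r = 0.923.
Minimum at m = 0: t = λ / (4 n cos θ_r) = 628 / (4 × 1.411 × 0.923) = 121 nm.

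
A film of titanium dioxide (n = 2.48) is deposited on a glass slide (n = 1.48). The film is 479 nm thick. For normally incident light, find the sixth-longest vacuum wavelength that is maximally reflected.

432 nm

Top surface (1.0 → 2.48): reflection off a higher-index medium gives a half-wave phase shift.
Ray reflecting at the bottom interface goes from n = 2.48 toward n = 1.48: no phase shift.
Exactly one π shift → a net half-wave offset.
With one net inversion, constructive interference in reflection requires 2 n t = (m + ½) λ.
λ = 2 n t / (m + ½). The sixth-longest wavelength is m = 5: λ = 2 × 2.48 × 479 / 5.50 = 432 nm.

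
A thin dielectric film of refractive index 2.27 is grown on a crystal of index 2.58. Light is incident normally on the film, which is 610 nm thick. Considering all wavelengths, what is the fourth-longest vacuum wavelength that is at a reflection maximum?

Top surface (1.0 → 2.27): reflection off a higher-index medium gives a half-wave phase shift.
Bottom surface (2.27 → 2.58): reflection off a higher-index medium gives a half-wave phase shift.
Net: no relative phase inversion (both shifts match).
So the condition for constructive reflection is 2 n t = m λ.
λ = 2 n t / m. The fourth-longest wavelength is m = 4: λ = 2 × 2.27 × 610 / 4.00 = 692 nm.

692 nm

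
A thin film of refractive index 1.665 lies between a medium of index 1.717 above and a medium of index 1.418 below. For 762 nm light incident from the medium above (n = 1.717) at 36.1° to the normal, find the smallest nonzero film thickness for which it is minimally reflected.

Top surface (1.717 → 1.665): reflection off a lower-index medium gives no phase shift.
Ray reflecting at the bottom interface goes from n = 1.665 toward n = 1.418: no phase shift.
The two reflections carry the same phase change, so no net offset.
For weak reflection here: 2 n t cos θ_r = (m + ½) λ.
Snell's law: 1.717 sin 36.1° = 1.665 sin θ_r → sin θ_r = 0.608, cos θ_r = 0.794.
Minimum at m = 0: t = λ / (4 n cos θ_r) = 762 / (4 × 1.665 × 0.794) = 144 nm.

144 nm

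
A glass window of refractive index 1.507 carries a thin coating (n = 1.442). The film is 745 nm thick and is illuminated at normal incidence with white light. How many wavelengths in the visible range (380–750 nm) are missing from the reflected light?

Top surface (1.0 → 1.442): reflection off a higher-index medium gives a half-wave phase shift.
At the lower boundary (n = 1.442 to n = 1.507) the reflected ray undergoes a half-wave phase shift.
Zero or two π shifts → no net half-wave offset.
So the condition for destructive reflection is 2 n t = (m + ½) λ.
λ = 2 n t / (m + ½) = 2149 / (m + ½) nm.
m=2: 859 nm (IR); m=3: 614 nm (visible); m=4: 477 nm (visible); m=5: 391 nm (visible); m=6: 331 nm (UV).

3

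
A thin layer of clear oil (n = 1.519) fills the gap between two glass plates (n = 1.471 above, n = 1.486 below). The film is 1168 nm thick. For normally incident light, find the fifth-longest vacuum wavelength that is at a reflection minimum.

Top surface (1.471 → 1.519): reflection off a higher-index medium gives a half-wave phase shift.
At the lower boundary (n = 1.519 to n = 1.486) the reflected ray undergoes no phase shift.
Net: one phase inversion between the two reflected rays.
So the condition for destructive reflection is 2 n t = m λ.
λ = 2 n t / m. The fifth-longest wavelength is m = 5: λ = 2 × 1.519 × 1168 / 5.00 = 710 nm.

710 nm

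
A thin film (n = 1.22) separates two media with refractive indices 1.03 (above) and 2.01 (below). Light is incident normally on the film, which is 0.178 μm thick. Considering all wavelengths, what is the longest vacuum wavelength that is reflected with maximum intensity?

434 nm

Ray reflecting at the top interface goes from n = 1.03 toward n = 1.22: a half-wave phase shift.
Ray reflecting at the bottom interface goes from n = 1.22 toward n = 2.01: a half-wave phase shift.
The two reflections carry the same phase change, so no net offset.
With no net inversion, constructive interference in reflection requires 2 n t = m λ.
λ = 2 n t / m. The longest wavelength is m = 1: λ = 2 × 1.22 × 178 / 1.00 = 434 nm.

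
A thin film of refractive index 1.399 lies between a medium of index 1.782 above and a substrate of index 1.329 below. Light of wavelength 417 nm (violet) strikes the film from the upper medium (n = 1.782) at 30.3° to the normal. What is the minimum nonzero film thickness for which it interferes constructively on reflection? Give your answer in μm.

0.195 μm

Ray reflecting at the top interface goes from n = 1.782 toward n = 1.399: no phase shift.
Bottom surface (1.399 → 1.329): reflection off a lower-index medium gives no phase shift.
Net: no relative phase inversion (both shifts match).
So the condition for constructive reflection is 2 n t cos θ_r = m λ.
Snell's law: 1.782 sin 30.3° = 1.399 sin θ_r → sin θ_r = 0.643, cos θ_r = 0.766.
Minimum nonzero at m = 1: t = λ / (2 n cos θ_r) = 417 / (2 × 1.399 × 0.766) = 195 nm.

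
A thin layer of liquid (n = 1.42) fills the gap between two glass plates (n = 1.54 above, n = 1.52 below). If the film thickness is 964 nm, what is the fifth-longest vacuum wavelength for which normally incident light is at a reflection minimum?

Ray reflecting at the top interface goes from n = 1.54 toward n = 1.42: no phase shift.
Ray reflecting at the bottom interface goes from n = 1.42 toward n = 1.52: a half-wave phase shift.
Net: one phase inversion between the two reflected rays.
So the condition for destructive reflection is 2 n t = m λ.
λ = 2 n t / m. The fifth-longest wavelength is m = 5: λ = 2 × 1.42 × 964 / 5.00 = 548 nm.

548 nm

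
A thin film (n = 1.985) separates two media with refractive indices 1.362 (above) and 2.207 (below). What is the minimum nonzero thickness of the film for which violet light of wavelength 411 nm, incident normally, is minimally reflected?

51.8 nm

Ray reflecting at the top interface goes from n = 1.362 toward n = 1.985: a half-wave phase shift.
Ray reflecting at the bottom interface goes from n = 1.985 toward n = 2.207: a half-wave phase shift.
Zero or two π shifts → no net half-wave offset.
So the condition for destructive reflection is 2 n t = (m + ½) λ.
Minimum at m = 0: t = λ / (4 n) = 411 / (4 × 1.985) = 51.8 nm.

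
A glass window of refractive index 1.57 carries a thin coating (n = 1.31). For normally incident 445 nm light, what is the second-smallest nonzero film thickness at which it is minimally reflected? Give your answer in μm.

Ray reflecting at the top interface goes from n = 1.0 toward n = 1.31: a half-wave phase shift.
At the lower boundary (n = 1.31 to n = 1.57) the reflected ray undergoes a half-wave phase shift.
The two reflections carry the same phase change, so no net offset.
For weak reflection here: 2 n t = (m + ½) λ.
The second-smallest nonzero thickness corresponds to m = 1: t = (m + ½) λ / (2 n) = 1.50 × 445 / (2 × 1.31) = 255 nm.

0.255 μm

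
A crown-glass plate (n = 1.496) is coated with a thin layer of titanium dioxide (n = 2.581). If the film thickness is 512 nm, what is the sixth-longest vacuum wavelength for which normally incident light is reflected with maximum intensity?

481 nm

Top surface (1.0 → 2.581): reflection off a higher-index medium gives a half-wave phase shift.
Bottom surface (2.581 → 1.496): reflection off a lower-index medium gives no phase shift.
Net: one phase inversion between the two reflected rays.
So the condition for constructive reflection is 2 n t = (m + ½) λ.
λ = 2 n t / (m + ½). The sixth-longest wavelength is m = 5: λ = 2 × 2.581 × 512 / 5.50 = 481 nm.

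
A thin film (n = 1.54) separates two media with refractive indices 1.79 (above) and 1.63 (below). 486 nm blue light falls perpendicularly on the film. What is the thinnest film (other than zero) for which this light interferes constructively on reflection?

78.9 nm

Top surface (1.79 → 1.54): reflection off a lower-index medium gives no phase shift.
Ray reflecting at the bottom interface goes from n = 1.54 toward n = 1.63: a half-wave phase shift.
The two reflections differ by half a wavelength.
For bright reflection here: 2 n t = (m + ½) λ.
Minimum at m = 0: t = λ / (4 n) = 486 / (4 × 1.54) = 78.9 nm.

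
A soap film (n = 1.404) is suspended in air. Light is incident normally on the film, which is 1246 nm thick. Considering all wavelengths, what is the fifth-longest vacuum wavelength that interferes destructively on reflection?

700 nm

Ray reflecting at the top interface goes from n = 1.0 toward n = 1.404: a half-wave phase shift.
At the lower boundary (n = 1.404 to n = 1.0) the reflected ray undergoes no phase shift.
The two reflections differ by half a wavelength.
With one net inversion, destructive interference in reflection requires 2 n t = m λ.
λ = 2 n t / m. The fifth-longest wavelength is m = 5: λ = 2 × 1.404 × 1246 / 5.00 = 700 nm.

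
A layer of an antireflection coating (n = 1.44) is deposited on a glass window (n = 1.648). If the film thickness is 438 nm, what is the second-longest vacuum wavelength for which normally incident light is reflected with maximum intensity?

631 nm

At the upper boundary (n = 1.0 to n = 1.44) the reflected ray undergoes a half-wave phase shift.
At the lower boundary (n = 1.44 to n = 1.648) the reflected ray undergoes a half-wave phase shift.
Net: no relative phase inversion (both shifts match).
With no net inversion, constructive interference in reflection requires 2 n t = m λ.
λ = 2 n t / m. The second-longest wavelength is m = 2: λ = 2 × 1.44 × 438 / 2.00 = 631 nm.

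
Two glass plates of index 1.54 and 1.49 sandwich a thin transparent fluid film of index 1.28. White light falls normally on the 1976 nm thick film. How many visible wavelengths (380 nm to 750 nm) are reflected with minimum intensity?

At the upper boundary (n = 1.54 to n = 1.28) the reflected ray undergoes no phase shift.
Ray reflecting at the bottom interface goes from n = 1.28 toward n = 1.49: a half-wave phase shift.
The two reflections differ by half a wavelength.
So the condition for destructive reflection is 2 n t = m λ.
λ = 2 n t / m = 5059 / m nm.
m=6: 843 nm (IR); m=7: 723 nm (visible); m=8: 632 nm (visible); m=9: 562 nm (visible); m=10: 506 nm (visible); m=11: 460 nm (visible); m=12: 422 nm (visible); m=13: 389 nm (visible); m=14: 361 nm (UV).

7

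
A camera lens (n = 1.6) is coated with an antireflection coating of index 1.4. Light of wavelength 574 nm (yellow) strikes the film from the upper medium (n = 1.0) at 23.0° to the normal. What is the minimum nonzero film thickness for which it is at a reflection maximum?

Ray reflecting at the top interface goes from n = 1.0 toward n = 1.4: a half-wave phase shift.
Ray reflecting at the bottom interface goes from n = 1.4 toward n = 1.6: a half-wave phase shift.
Net: no relative phase inversion (both shifts match).
So the condition for constructive reflection is 2 n t cos θ_r = m λ.
Snell's law: 1.0 sin 23.0° = 1.4 sin θ_r → sin θ_r = 0.279, cos θ_r = 0.960.
Minimum nonzero at m = 1: t = λ / (2 n cos θ_r) = 574 / (2 × 1.4 × 0.960) = 213 nm.

213 nm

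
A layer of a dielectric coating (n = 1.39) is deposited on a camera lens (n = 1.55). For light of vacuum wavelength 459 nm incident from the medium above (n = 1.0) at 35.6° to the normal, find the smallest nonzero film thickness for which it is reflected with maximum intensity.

At the upper boundary (n = 1.0 to n = 1.39) the reflected ray undergoes a half-wave phase shift.
Ray reflecting at the bottom interface goes from n = 1.39 toward n = 1.55: a half-wave phase shift.
Net: no relative phase inversion (both shifts match).
For maximum reflection here: 2 n t cos θ_r = m λ.
Snell's law: 1.0 sin 35.6° = 1.39 sin θ_r → sin θ_r = 0.419, cos θ_r = 0.908.
Minimum nonzero at m = 1: t = λ / (2 n cos θ_r) = 459 / (2 × 1.39 × 0.908) = 182 nm.

182 nm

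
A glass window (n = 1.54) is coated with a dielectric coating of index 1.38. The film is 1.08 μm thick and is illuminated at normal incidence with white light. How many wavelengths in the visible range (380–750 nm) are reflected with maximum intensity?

4

At the upper boundary (n = 1.0 to n = 1.38) the reflected ray undergoes a half-wave phase shift.
At the lower boundary (n = 1.38 to n = 1.54) the reflected ray undergoes a half-wave phase shift.
Net: no relative phase inversion (both shifts match).
For maximum reflection here: 2 n t = m λ.
λ = 2 n t / m = 2981 / m nm.
m=3: 994 nm (IR); m=4: 745 nm (visible); m=5: 596 nm (visible); m=6: 497 nm (visible); m=7: 426 nm (visible); m=8: 373 nm (UV).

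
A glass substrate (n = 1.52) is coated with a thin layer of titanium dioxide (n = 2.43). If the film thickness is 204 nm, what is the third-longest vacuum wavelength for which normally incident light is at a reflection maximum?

397 nm

At the upper boundary (n = 1.0 to n = 2.43) the reflected ray undergoes a half-wave phase shift.
At the lower boundary (n = 2.43 to n = 1.52) the reflected ray undergoes no phase shift.
Exactly one π shift → a net half-wave offset.
For bright reflection here: 2 n t = (m + ½) λ.
λ = 2 n t / (m + ½). The third-longest wavelength is m = 2: λ = 2 × 2.43 × 204 / 2.50 = 397 nm.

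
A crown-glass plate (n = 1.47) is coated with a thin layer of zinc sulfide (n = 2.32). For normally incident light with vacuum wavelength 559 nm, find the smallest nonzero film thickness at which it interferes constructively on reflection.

Ray reflecting at the top interface goes from n = 1.0 toward n = 2.32: a half-wave phase shift.
At the lower boundary (n = 2.32 to n = 1.47) the reflected ray undergoes no phase shift.
Net: one phase inversion between the two reflected rays.
With one net inversion, constructive interference in reflection requires 2 n t = (m + ½) λ.
Minimum at m = 0: t = λ / (4 n) = 559 / (4 × 2.32) = 60.2 nm.

60.2 nm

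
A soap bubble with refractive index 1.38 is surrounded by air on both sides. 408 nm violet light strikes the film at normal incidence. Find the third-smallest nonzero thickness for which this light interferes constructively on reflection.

370 nm

Top surface (1.0 → 1.38): reflection off a higher-index medium gives a half-wave phase shift.
At the lower boundary (n = 1.38 to n = 1.0) the reflected ray undergoes no phase shift.
Net: one phase inversion between the two reflected rays.
With one net inversion, constructive interference in reflection requires 2 n t = (m + ½) λ.
The third-smallest nonzero thickness corresponds to m = 2: t = (m + ½) λ / (2 n) = 2.50 × 408 / (2 × 1.38) = 370 nm.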